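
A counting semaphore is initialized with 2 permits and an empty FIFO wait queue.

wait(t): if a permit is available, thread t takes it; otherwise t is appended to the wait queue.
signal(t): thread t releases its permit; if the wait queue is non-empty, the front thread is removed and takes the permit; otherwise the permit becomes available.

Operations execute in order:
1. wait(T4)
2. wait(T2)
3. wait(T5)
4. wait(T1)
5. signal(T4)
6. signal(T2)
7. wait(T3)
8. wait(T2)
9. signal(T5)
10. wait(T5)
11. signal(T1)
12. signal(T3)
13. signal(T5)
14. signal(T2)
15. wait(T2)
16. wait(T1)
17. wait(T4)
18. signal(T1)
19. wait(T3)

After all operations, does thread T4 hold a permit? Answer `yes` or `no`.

Answer: yes

Derivation:
Step 1: wait(T4) -> count=1 queue=[] holders={T4}
Step 2: wait(T2) -> count=0 queue=[] holders={T2,T4}
Step 3: wait(T5) -> count=0 queue=[T5] holders={T2,T4}
Step 4: wait(T1) -> count=0 queue=[T5,T1] holders={T2,T4}
Step 5: signal(T4) -> count=0 queue=[T1] holders={T2,T5}
Step 6: signal(T2) -> count=0 queue=[] holders={T1,T5}
Step 7: wait(T3) -> count=0 queue=[T3] holders={T1,T5}
Step 8: wait(T2) -> count=0 queue=[T3,T2] holders={T1,T5}
Step 9: signal(T5) -> count=0 queue=[T2] holders={T1,T3}
Step 10: wait(T5) -> count=0 queue=[T2,T5] holders={T1,T3}
Step 11: signal(T1) -> count=0 queue=[T5] holders={T2,T3}
Step 12: signal(T3) -> count=0 queue=[] holders={T2,T5}
Step 13: signal(T5) -> count=1 queue=[] holders={T2}
Step 14: signal(T2) -> count=2 queue=[] holders={none}
Step 15: wait(T2) -> count=1 queue=[] holders={T2}
Step 16: wait(T1) -> count=0 queue=[] holders={T1,T2}
Step 17: wait(T4) -> count=0 queue=[T4] holders={T1,T2}
Step 18: signal(T1) -> count=0 queue=[] holders={T2,T4}
Step 19: wait(T3) -> count=0 queue=[T3] holders={T2,T4}
Final holders: {T2,T4} -> T4 in holders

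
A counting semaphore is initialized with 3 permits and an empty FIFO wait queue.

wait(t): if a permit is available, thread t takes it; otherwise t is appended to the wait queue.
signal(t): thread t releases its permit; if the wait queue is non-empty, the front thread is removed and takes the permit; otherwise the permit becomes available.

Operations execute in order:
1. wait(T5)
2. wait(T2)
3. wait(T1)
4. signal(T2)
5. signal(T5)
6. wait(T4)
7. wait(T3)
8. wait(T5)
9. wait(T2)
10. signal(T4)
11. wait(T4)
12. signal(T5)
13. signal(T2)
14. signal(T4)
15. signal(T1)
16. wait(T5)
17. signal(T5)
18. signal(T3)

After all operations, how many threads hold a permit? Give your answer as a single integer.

Step 1: wait(T5) -> count=2 queue=[] holders={T5}
Step 2: wait(T2) -> count=1 queue=[] holders={T2,T5}
Step 3: wait(T1) -> count=0 queue=[] holders={T1,T2,T5}
Step 4: signal(T2) -> count=1 queue=[] holders={T1,T5}
Step 5: signal(T5) -> count=2 queue=[] holders={T1}
Step 6: wait(T4) -> count=1 queue=[] holders={T1,T4}
Step 7: wait(T3) -> count=0 queue=[] holders={T1,T3,T4}
Step 8: wait(T5) -> count=0 queue=[T5] holders={T1,T3,T4}
Step 9: wait(T2) -> count=0 queue=[T5,T2] holders={T1,T3,T4}
Step 10: signal(T4) -> count=0 queue=[T2] holders={T1,T3,T5}
Step 11: wait(T4) -> count=0 queue=[T2,T4] holders={T1,T3,T5}
Step 12: signal(T5) -> count=0 queue=[T4] holders={T1,T2,T3}
Step 13: signal(T2) -> count=0 queue=[] holders={T1,T3,T4}
Step 14: signal(T4) -> count=1 queue=[] holders={T1,T3}
Step 15: signal(T1) -> count=2 queue=[] holders={T3}
Step 16: wait(T5) -> count=1 queue=[] holders={T3,T5}
Step 17: signal(T5) -> count=2 queue=[] holders={T3}
Step 18: signal(T3) -> count=3 queue=[] holders={none}
Final holders: {none} -> 0 thread(s)

Answer: 0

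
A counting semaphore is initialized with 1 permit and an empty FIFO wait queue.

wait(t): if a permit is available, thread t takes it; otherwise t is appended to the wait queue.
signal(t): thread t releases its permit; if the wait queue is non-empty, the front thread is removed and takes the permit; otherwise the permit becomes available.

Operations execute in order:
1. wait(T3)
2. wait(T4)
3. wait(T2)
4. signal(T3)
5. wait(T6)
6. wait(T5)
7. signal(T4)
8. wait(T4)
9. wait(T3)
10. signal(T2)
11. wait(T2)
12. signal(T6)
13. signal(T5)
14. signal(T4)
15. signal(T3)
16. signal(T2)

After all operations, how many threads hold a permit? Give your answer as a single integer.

Answer: 0

Derivation:
Step 1: wait(T3) -> count=0 queue=[] holders={T3}
Step 2: wait(T4) -> count=0 queue=[T4] holders={T3}
Step 3: wait(T2) -> count=0 queue=[T4,T2] holders={T3}
Step 4: signal(T3) -> count=0 queue=[T2] holders={T4}
Step 5: wait(T6) -> count=0 queue=[T2,T6] holders={T4}
Step 6: wait(T5) -> count=0 queue=[T2,T6,T5] holders={T4}
Step 7: signal(T4) -> count=0 queue=[T6,T5] holders={T2}
Step 8: wait(T4) -> count=0 queue=[T6,T5,T4] holders={T2}
Step 9: wait(T3) -> count=0 queue=[T6,T5,T4,T3] holders={T2}
Step 10: signal(T2) -> count=0 queue=[T5,T4,T3] holders={T6}
Step 11: wait(T2) -> count=0 queue=[T5,T4,T3,T2] holders={T6}
Step 12: signal(T6) -> count=0 queue=[T4,T3,T2] holders={T5}
Step 13: signal(T5) -> count=0 queue=[T3,T2] holders={T4}
Step 14: signal(T4) -> count=0 queue=[T2] holders={T3}
Step 15: signal(T3) -> count=0 queue=[] holders={T2}
Step 16: signal(T2) -> count=1 queue=[] holders={none}
Final holders: {none} -> 0 thread(s)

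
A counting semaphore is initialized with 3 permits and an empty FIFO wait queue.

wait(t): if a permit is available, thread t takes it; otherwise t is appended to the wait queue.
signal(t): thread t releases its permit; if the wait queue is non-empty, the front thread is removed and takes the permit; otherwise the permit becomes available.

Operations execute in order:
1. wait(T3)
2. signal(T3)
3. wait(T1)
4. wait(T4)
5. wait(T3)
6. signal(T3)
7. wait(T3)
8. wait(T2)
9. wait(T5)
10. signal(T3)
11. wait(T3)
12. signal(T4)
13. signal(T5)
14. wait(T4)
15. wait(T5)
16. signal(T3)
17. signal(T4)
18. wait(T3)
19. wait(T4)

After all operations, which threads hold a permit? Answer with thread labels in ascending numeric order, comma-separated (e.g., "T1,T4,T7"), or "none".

Answer: T1,T2,T5

Derivation:
Step 1: wait(T3) -> count=2 queue=[] holders={T3}
Step 2: signal(T3) -> count=3 queue=[] holders={none}
Step 3: wait(T1) -> count=2 queue=[] holders={T1}
Step 4: wait(T4) -> count=1 queue=[] holders={T1,T4}
Step 5: wait(T3) -> count=0 queue=[] holders={T1,T3,T4}
Step 6: signal(T3) -> count=1 queue=[] holders={T1,T4}
Step 7: wait(T3) -> count=0 queue=[] holders={T1,T3,T4}
Step 8: wait(T2) -> count=0 queue=[T2] holders={T1,T3,T4}
Step 9: wait(T5) -> count=0 queue=[T2,T5] holders={T1,T3,T4}
Step 10: signal(T3) -> count=0 queue=[T5] holders={T1,T2,T4}
Step 11: wait(T3) -> count=0 queue=[T5,T3] holders={T1,T2,T4}
Step 12: signal(T4) -> count=0 queue=[T3] holders={T1,T2,T5}
Step 13: signal(T5) -> count=0 queue=[] holders={T1,T2,T3}
Step 14: wait(T4) -> count=0 queue=[T4] holders={T1,T2,T3}
Step 15: wait(T5) -> count=0 queue=[T4,T5] holders={T1,T2,T3}
Step 16: signal(T3) -> count=0 queue=[T5] holders={T1,T2,T4}
Step 17: signal(T4) -> count=0 queue=[] holders={T1,T2,T5}
Step 18: wait(T3) -> count=0 queue=[T3] holders={T1,T2,T5}
Step 19: wait(T4) -> count=0 queue=[T3,T4] holders={T1,T2,T5}
Final holders: T1,T2,T5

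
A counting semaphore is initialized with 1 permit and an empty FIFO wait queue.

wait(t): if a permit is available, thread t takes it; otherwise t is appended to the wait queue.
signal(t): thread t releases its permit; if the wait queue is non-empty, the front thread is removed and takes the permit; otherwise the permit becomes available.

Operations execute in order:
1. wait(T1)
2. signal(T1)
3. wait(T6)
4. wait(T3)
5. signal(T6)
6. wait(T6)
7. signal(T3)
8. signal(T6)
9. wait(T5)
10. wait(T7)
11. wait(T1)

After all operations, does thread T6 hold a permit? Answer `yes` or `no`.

Answer: no

Derivation:
Step 1: wait(T1) -> count=0 queue=[] holders={T1}
Step 2: signal(T1) -> count=1 queue=[] holders={none}
Step 3: wait(T6) -> count=0 queue=[] holders={T6}
Step 4: wait(T3) -> count=0 queue=[T3] holders={T6}
Step 5: signal(T6) -> count=0 queue=[] holders={T3}
Step 6: wait(T6) -> count=0 queue=[T6] holders={T3}
Step 7: signal(T3) -> count=0 queue=[] holders={T6}
Step 8: signal(T6) -> count=1 queue=[] holders={none}
Step 9: wait(T5) -> count=0 queue=[] holders={T5}
Step 10: wait(T7) -> count=0 queue=[T7] holders={T5}
Step 11: wait(T1) -> count=0 queue=[T7,T1] holders={T5}
Final holders: {T5} -> T6 not in holders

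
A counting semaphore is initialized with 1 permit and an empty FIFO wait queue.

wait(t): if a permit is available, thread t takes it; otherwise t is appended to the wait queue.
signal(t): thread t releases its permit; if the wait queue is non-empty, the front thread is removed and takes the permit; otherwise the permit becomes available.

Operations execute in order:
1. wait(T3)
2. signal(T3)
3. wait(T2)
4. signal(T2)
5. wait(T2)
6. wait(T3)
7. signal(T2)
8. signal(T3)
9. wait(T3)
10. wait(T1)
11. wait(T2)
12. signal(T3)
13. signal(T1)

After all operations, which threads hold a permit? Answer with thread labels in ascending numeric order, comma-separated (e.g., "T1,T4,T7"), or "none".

Answer: T2

Derivation:
Step 1: wait(T3) -> count=0 queue=[] holders={T3}
Step 2: signal(T3) -> count=1 queue=[] holders={none}
Step 3: wait(T2) -> count=0 queue=[] holders={T2}
Step 4: signal(T2) -> count=1 queue=[] holders={none}
Step 5: wait(T2) -> count=0 queue=[] holders={T2}
Step 6: wait(T3) -> count=0 queue=[T3] holders={T2}
Step 7: signal(T2) -> count=0 queue=[] holders={T3}
Step 8: signal(T3) -> count=1 queue=[] holders={none}
Step 9: wait(T3) -> count=0 queue=[] holders={T3}
Step 10: wait(T1) -> count=0 queue=[T1] holders={T3}
Step 11: wait(T2) -> count=0 queue=[T1,T2] holders={T3}
Step 12: signal(T3) -> count=0 queue=[T2] holders={T1}
Step 13: signal(T1) -> count=0 queue=[] holders={T2}
Final holders: T2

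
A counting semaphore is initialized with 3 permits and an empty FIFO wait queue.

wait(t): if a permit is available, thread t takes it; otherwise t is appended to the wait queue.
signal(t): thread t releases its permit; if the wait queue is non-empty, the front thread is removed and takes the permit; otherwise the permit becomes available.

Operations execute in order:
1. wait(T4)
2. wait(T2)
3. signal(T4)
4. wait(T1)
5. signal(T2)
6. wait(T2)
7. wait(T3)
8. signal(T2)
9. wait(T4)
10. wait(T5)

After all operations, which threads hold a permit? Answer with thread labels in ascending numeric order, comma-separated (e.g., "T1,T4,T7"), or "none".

Answer: T1,T3,T4

Derivation:
Step 1: wait(T4) -> count=2 queue=[] holders={T4}
Step 2: wait(T2) -> count=1 queue=[] holders={T2,T4}
Step 3: signal(T4) -> count=2 queue=[] holders={T2}
Step 4: wait(T1) -> count=1 queue=[] holders={T1,T2}
Step 5: signal(T2) -> count=2 queue=[] holders={T1}
Step 6: wait(T2) -> count=1 queue=[] holders={T1,T2}
Step 7: wait(T3) -> count=0 queue=[] holders={T1,T2,T3}
Step 8: signal(T2) -> count=1 queue=[] holders={T1,T3}
Step 9: wait(T4) -> count=0 queue=[] holders={T1,T3,T4}
Step 10: wait(T5) -> count=0 queue=[T5] holders={T1,T3,T4}
Final holders: T1,T3,T4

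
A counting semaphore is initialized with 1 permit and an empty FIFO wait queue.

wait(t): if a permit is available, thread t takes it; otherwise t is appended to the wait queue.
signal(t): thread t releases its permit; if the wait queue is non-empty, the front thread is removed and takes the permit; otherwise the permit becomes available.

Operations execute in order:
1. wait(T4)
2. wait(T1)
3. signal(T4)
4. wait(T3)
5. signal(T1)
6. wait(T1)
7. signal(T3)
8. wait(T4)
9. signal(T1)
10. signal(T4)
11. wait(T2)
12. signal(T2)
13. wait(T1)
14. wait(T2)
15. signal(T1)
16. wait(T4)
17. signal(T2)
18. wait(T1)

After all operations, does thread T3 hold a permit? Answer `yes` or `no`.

Answer: no

Derivation:
Step 1: wait(T4) -> count=0 queue=[] holders={T4}
Step 2: wait(T1) -> count=0 queue=[T1] holders={T4}
Step 3: signal(T4) -> count=0 queue=[] holders={T1}
Step 4: wait(T3) -> count=0 queue=[T3] holders={T1}
Step 5: signal(T1) -> count=0 queue=[] holders={T3}
Step 6: wait(T1) -> count=0 queue=[T1] holders={T3}
Step 7: signal(T3) -> count=0 queue=[] holders={T1}
Step 8: wait(T4) -> count=0 queue=[T4] holders={T1}
Step 9: signal(T1) -> count=0 queue=[] holders={T4}
Step 10: signal(T4) -> count=1 queue=[] holders={none}
Step 11: wait(T2) -> count=0 queue=[] holders={T2}
Step 12: signal(T2) -> count=1 queue=[] holders={none}
Step 13: wait(T1) -> count=0 queue=[] holders={T1}
Step 14: wait(T2) -> count=0 queue=[T2] holders={T1}
Step 15: signal(T1) -> count=0 queue=[] holders={T2}
Step 16: wait(T4) -> count=0 queue=[T4] holders={T2}
Step 17: signal(T2) -> count=0 queue=[] holders={T4}
Step 18: wait(T1) -> count=0 queue=[T1] holders={T4}
Final holders: {T4} -> T3 not in holders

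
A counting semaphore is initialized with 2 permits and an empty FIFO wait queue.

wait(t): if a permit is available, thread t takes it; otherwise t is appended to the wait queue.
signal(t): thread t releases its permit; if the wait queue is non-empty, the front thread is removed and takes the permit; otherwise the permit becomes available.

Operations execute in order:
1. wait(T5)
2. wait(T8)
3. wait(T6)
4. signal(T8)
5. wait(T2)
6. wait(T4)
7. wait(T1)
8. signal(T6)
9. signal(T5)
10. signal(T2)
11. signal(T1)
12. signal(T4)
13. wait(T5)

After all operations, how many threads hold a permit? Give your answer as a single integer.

Step 1: wait(T5) -> count=1 queue=[] holders={T5}
Step 2: wait(T8) -> count=0 queue=[] holders={T5,T8}
Step 3: wait(T6) -> count=0 queue=[T6] holders={T5,T8}
Step 4: signal(T8) -> count=0 queue=[] holders={T5,T6}
Step 5: wait(T2) -> count=0 queue=[T2] holders={T5,T6}
Step 6: wait(T4) -> count=0 queue=[T2,T4] holders={T5,T6}
Step 7: wait(T1) -> count=0 queue=[T2,T4,T1] holders={T5,T6}
Step 8: signal(T6) -> count=0 queue=[T4,T1] holders={T2,T5}
Step 9: signal(T5) -> count=0 queue=[T1] holders={T2,T4}
Step 10: signal(T2) -> count=0 queue=[] holders={T1,T4}
Step 11: signal(T1) -> count=1 queue=[] holders={T4}
Step 12: signal(T4) -> count=2 queue=[] holders={none}
Step 13: wait(T5) -> count=1 queue=[] holders={T5}
Final holders: {T5} -> 1 thread(s)

Answer: 1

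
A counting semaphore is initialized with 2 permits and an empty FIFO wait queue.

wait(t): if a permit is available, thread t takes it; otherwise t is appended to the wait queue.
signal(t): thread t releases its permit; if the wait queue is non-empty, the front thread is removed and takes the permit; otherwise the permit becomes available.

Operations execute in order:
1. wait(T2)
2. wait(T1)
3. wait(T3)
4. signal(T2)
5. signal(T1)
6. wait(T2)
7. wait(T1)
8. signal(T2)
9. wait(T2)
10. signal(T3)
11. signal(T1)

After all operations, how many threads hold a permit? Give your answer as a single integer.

Answer: 1

Derivation:
Step 1: wait(T2) -> count=1 queue=[] holders={T2}
Step 2: wait(T1) -> count=0 queue=[] holders={T1,T2}
Step 3: wait(T3) -> count=0 queue=[T3] holders={T1,T2}
Step 4: signal(T2) -> count=0 queue=[] holders={T1,T3}
Step 5: signal(T1) -> count=1 queue=[] holders={T3}
Step 6: wait(T2) -> count=0 queue=[] holders={T2,T3}
Step 7: wait(T1) -> count=0 queue=[T1] holders={T2,T3}
Step 8: signal(T2) -> count=0 queue=[] holders={T1,T3}
Step 9: wait(T2) -> count=0 queue=[T2] holders={T1,T3}
Step 10: signal(T3) -> count=0 queue=[] holders={T1,T2}
Step 11: signal(T1) -> count=1 queue=[] holders={T2}
Final holders: {T2} -> 1 thread(s)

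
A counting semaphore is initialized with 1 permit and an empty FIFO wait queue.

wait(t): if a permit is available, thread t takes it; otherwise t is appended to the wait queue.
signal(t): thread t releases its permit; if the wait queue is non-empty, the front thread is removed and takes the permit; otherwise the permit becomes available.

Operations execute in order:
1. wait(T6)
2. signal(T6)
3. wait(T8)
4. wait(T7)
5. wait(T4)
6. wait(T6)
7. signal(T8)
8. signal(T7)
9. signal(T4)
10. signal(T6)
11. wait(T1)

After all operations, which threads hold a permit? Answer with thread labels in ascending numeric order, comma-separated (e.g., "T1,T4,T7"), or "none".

Step 1: wait(T6) -> count=0 queue=[] holders={T6}
Step 2: signal(T6) -> count=1 queue=[] holders={none}
Step 3: wait(T8) -> count=0 queue=[] holders={T8}
Step 4: wait(T7) -> count=0 queue=[T7] holders={T8}
Step 5: wait(T4) -> count=0 queue=[T7,T4] holders={T8}
Step 6: wait(T6) -> count=0 queue=[T7,T4,T6] holders={T8}
Step 7: signal(T8) -> count=0 queue=[T4,T6] holders={T7}
Step 8: signal(T7) -> count=0 queue=[T6] holders={T4}
Step 9: signal(T4) -> count=0 queue=[] holders={T6}
Step 10: signal(T6) -> count=1 queue=[] holders={none}
Step 11: wait(T1) -> count=0 queue=[] holders={T1}
Final holders: T1

Answer: T1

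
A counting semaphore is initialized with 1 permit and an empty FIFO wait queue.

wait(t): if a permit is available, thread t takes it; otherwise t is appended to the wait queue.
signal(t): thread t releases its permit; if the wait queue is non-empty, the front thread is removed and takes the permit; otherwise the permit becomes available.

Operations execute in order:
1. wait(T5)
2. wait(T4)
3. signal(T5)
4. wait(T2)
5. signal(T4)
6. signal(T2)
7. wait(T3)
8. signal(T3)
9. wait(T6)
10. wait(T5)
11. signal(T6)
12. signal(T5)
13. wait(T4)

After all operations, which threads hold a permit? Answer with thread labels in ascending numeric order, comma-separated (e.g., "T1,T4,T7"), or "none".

Step 1: wait(T5) -> count=0 queue=[] holders={T5}
Step 2: wait(T4) -> count=0 queue=[T4] holders={T5}
Step 3: signal(T5) -> count=0 queue=[] holders={T4}
Step 4: wait(T2) -> count=0 queue=[T2] holders={T4}
Step 5: signal(T4) -> count=0 queue=[] holders={T2}
Step 6: signal(T2) -> count=1 queue=[] holders={none}
Step 7: wait(T3) -> count=0 queue=[] holders={T3}
Step 8: signal(T3) -> count=1 queue=[] holders={none}
Step 9: wait(T6) -> count=0 queue=[] holders={T6}
Step 10: wait(T5) -> count=0 queue=[T5] holders={T6}
Step 11: signal(T6) -> count=0 queue=[] holders={T5}
Step 12: signal(T5) -> count=1 queue=[] holders={none}
Step 13: wait(T4) -> count=0 queue=[] holders={T4}
Final holders: T4

Answer: T4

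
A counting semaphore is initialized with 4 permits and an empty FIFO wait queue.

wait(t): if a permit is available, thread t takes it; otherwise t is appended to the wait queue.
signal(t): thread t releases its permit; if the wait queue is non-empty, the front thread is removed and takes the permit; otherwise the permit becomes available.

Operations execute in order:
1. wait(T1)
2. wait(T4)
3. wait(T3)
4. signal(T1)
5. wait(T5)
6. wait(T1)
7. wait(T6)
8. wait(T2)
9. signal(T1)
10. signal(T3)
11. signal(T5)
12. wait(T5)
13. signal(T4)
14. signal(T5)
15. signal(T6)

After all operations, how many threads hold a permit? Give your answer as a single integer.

Step 1: wait(T1) -> count=3 queue=[] holders={T1}
Step 2: wait(T4) -> count=2 queue=[] holders={T1,T4}
Step 3: wait(T3) -> count=1 queue=[] holders={T1,T3,T4}
Step 4: signal(T1) -> count=2 queue=[] holders={T3,T4}
Step 5: wait(T5) -> count=1 queue=[] holders={T3,T4,T5}
Step 6: wait(T1) -> count=0 queue=[] holders={T1,T3,T4,T5}
Step 7: wait(T6) -> count=0 queue=[T6] holders={T1,T3,T4,T5}
Step 8: wait(T2) -> count=0 queue=[T6,T2] holders={T1,T3,T4,T5}
Step 9: signal(T1) -> count=0 queue=[T2] holders={T3,T4,T5,T6}
Step 10: signal(T3) -> count=0 queue=[] holders={T2,T4,T5,T6}
Step 11: signal(T5) -> count=1 queue=[] holders={T2,T4,T6}
Step 12: wait(T5) -> count=0 queue=[] holders={T2,T4,T5,T6}
Step 13: signal(T4) -> count=1 queue=[] holders={T2,T5,T6}
Step 14: signal(T5) -> count=2 queue=[] holders={T2,T6}
Step 15: signal(T6) -> count=3 queue=[] holders={T2}
Final holders: {T2} -> 1 thread(s)

Answer: 1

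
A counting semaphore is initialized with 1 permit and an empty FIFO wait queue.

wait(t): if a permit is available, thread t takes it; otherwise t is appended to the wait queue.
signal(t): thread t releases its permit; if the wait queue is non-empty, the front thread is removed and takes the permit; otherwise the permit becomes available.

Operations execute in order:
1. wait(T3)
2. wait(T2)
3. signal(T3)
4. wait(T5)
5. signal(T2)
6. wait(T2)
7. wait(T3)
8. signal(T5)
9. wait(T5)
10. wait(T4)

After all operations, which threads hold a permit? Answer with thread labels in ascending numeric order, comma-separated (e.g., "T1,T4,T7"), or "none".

Answer: T2

Derivation:
Step 1: wait(T3) -> count=0 queue=[] holders={T3}
Step 2: wait(T2) -> count=0 queue=[T2] holders={T3}
Step 3: signal(T3) -> count=0 queue=[] holders={T2}
Step 4: wait(T5) -> count=0 queue=[T5] holders={T2}
Step 5: signal(T2) -> count=0 queue=[] holders={T5}
Step 6: wait(T2) -> count=0 queue=[T2] holders={T5}
Step 7: wait(T3) -> count=0 queue=[T2,T3] holders={T5}
Step 8: signal(T5) -> count=0 queue=[T3] holders={T2}
Step 9: wait(T5) -> count=0 queue=[T3,T5] holders={T2}
Step 10: wait(T4) -> count=0 queue=[T3,T5,T4] holders={T2}
Final holders: T2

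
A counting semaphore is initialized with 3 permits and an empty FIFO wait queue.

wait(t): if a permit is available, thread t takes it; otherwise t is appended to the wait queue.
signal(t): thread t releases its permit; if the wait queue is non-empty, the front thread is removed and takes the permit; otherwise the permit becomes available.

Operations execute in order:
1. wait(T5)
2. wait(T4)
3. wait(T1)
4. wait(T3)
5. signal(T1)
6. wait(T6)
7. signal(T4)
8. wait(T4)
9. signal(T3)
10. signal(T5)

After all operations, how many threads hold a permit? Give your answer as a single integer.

Answer: 2

Derivation:
Step 1: wait(T5) -> count=2 queue=[] holders={T5}
Step 2: wait(T4) -> count=1 queue=[] holders={T4,T5}
Step 3: wait(T1) -> count=0 queue=[] holders={T1,T4,T5}
Step 4: wait(T3) -> count=0 queue=[T3] holders={T1,T4,T5}
Step 5: signal(T1) -> count=0 queue=[] holders={T3,T4,T5}
Step 6: wait(T6) -> count=0 queue=[T6] holders={T3,T4,T5}
Step 7: signal(T4) -> count=0 queue=[] holders={T3,T5,T6}
Step 8: wait(T4) -> count=0 queue=[T4] holders={T3,T5,T6}
Step 9: signal(T3) -> count=0 queue=[] holders={T4,T5,T6}
Step 10: signal(T5) -> count=1 queue=[] holders={T4,T6}
Final holders: {T4,T6} -> 2 thread(s)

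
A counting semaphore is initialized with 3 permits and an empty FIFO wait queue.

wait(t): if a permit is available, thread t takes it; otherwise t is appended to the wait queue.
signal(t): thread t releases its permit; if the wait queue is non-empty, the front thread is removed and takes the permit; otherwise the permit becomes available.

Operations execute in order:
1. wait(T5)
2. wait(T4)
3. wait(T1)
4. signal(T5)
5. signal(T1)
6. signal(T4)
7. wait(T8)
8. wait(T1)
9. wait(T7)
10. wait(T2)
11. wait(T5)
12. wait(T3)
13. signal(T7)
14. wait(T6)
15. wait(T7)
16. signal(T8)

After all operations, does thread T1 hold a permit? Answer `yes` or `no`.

Answer: yes

Derivation:
Step 1: wait(T5) -> count=2 queue=[] holders={T5}
Step 2: wait(T4) -> count=1 queue=[] holders={T4,T5}
Step 3: wait(T1) -> count=0 queue=[] holders={T1,T4,T5}
Step 4: signal(T5) -> count=1 queue=[] holders={T1,T4}
Step 5: signal(T1) -> count=2 queue=[] holders={T4}
Step 6: signal(T4) -> count=3 queue=[] holders={none}
Step 7: wait(T8) -> count=2 queue=[] holders={T8}
Step 8: wait(T1) -> count=1 queue=[] holders={T1,T8}
Step 9: wait(T7) -> count=0 queue=[] holders={T1,T7,T8}
Step 10: wait(T2) -> count=0 queue=[T2] holders={T1,T7,T8}
Step 11: wait(T5) -> count=0 queue=[T2,T5] holders={T1,T7,T8}
Step 12: wait(T3) -> count=0 queue=[T2,T5,T3] holders={T1,T7,T8}
Step 13: signal(T7) -> count=0 queue=[T5,T3] holders={T1,T2,T8}
Step 14: wait(T6) -> count=0 queue=[T5,T3,T6] holders={T1,T2,T8}
Step 15: wait(T7) -> count=0 queue=[T5,T3,T6,T7] holders={T1,T2,T8}
Step 16: signal(T8) -> count=0 queue=[T3,T6,T7] holders={T1,T2,T5}
Final holders: {T1,T2,T5} -> T1 in holders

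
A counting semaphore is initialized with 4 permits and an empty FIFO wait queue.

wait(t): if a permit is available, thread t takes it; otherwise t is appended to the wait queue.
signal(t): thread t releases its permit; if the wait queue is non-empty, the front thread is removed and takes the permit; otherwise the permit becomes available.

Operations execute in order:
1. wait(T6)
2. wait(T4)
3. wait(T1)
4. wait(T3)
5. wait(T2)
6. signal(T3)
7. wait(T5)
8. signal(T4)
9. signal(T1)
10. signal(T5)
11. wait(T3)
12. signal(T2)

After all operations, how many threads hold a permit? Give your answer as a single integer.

Answer: 2

Derivation:
Step 1: wait(T6) -> count=3 queue=[] holders={T6}
Step 2: wait(T4) -> count=2 queue=[] holders={T4,T6}
Step 3: wait(T1) -> count=1 queue=[] holders={T1,T4,T6}
Step 4: wait(T3) -> count=0 queue=[] holders={T1,T3,T4,T6}
Step 5: wait(T2) -> count=0 queue=[T2] holders={T1,T3,T4,T6}
Step 6: signal(T3) -> count=0 queue=[] holders={T1,T2,T4,T6}
Step 7: wait(T5) -> count=0 queue=[T5] holders={T1,T2,T4,T6}
Step 8: signal(T4) -> count=0 queue=[] holders={T1,T2,T5,T6}
Step 9: signal(T1) -> count=1 queue=[] holders={T2,T5,T6}
Step 10: signal(T5) -> count=2 queue=[] holders={T2,T6}
Step 11: wait(T3) -> count=1 queue=[] holders={T2,T3,T6}
Step 12: signal(T2) -> count=2 queue=[] holders={T3,T6}
Final holders: {T3,T6} -> 2 thread(s)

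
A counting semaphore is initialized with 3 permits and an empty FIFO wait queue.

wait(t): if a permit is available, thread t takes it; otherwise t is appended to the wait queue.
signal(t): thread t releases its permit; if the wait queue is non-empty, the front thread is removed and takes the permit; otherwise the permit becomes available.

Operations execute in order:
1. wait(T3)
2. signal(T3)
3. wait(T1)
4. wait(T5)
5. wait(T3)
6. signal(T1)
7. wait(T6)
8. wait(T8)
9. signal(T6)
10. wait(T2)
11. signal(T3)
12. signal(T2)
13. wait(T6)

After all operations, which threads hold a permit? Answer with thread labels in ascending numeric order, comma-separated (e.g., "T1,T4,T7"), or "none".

Answer: T5,T6,T8

Derivation:
Step 1: wait(T3) -> count=2 queue=[] holders={T3}
Step 2: signal(T3) -> count=3 queue=[] holders={none}
Step 3: wait(T1) -> count=2 queue=[] holders={T1}
Step 4: wait(T5) -> count=1 queue=[] holders={T1,T5}
Step 5: wait(T3) -> count=0 queue=[] holders={T1,T3,T5}
Step 6: signal(T1) -> count=1 queue=[] holders={T3,T5}
Step 7: wait(T6) -> count=0 queue=[] holders={T3,T5,T6}
Step 8: wait(T8) -> count=0 queue=[T8] holders={T3,T5,T6}
Step 9: signal(T6) -> count=0 queue=[] holders={T3,T5,T8}
Step 10: wait(T2) -> count=0 queue=[T2] holders={T3,T5,T8}
Step 11: signal(T3) -> count=0 queue=[] holders={T2,T5,T8}
Step 12: signal(T2) -> count=1 queue=[] holders={T5,T8}
Step 13: wait(T6) -> count=0 queue=[] holders={T5,T6,T8}
Final holders: T5,T6,T8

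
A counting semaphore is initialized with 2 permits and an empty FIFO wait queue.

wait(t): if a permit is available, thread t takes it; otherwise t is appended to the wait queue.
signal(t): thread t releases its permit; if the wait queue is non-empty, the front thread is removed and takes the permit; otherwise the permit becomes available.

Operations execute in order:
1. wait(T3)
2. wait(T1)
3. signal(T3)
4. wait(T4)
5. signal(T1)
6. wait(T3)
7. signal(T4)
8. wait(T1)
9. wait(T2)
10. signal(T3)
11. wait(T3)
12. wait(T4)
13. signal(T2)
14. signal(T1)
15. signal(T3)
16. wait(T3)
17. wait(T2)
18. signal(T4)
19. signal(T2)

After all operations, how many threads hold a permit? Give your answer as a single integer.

Step 1: wait(T3) -> count=1 queue=[] holders={T3}
Step 2: wait(T1) -> count=0 queue=[] holders={T1,T3}
Step 3: signal(T3) -> count=1 queue=[] holders={T1}
Step 4: wait(T4) -> count=0 queue=[] holders={T1,T4}
Step 5: signal(T1) -> count=1 queue=[] holders={T4}
Step 6: wait(T3) -> count=0 queue=[] holders={T3,T4}
Step 7: signal(T4) -> count=1 queue=[] holders={T3}
Step 8: wait(T1) -> count=0 queue=[] holders={T1,T3}
Step 9: wait(T2) -> count=0 queue=[T2] holders={T1,T3}
Step 10: signal(T3) -> count=0 queue=[] holders={T1,T2}
Step 11: wait(T3) -> count=0 queue=[T3] holders={T1,T2}
Step 12: wait(T4) -> count=0 queue=[T3,T4] holders={T1,T2}
Step 13: signal(T2) -> count=0 queue=[T4] holders={T1,T3}
Step 14: signal(T1) -> count=0 queue=[] holders={T3,T4}
Step 15: signal(T3) -> count=1 queue=[] holders={T4}
Step 16: wait(T3) -> count=0 queue=[] holders={T3,T4}
Step 17: wait(T2) -> count=0 queue=[T2] holders={T3,T4}
Step 18: signal(T4) -> count=0 queue=[] holders={T2,T3}
Step 19: signal(T2) -> count=1 queue=[] holders={T3}
Final holders: {T3} -> 1 thread(s)

Answer: 1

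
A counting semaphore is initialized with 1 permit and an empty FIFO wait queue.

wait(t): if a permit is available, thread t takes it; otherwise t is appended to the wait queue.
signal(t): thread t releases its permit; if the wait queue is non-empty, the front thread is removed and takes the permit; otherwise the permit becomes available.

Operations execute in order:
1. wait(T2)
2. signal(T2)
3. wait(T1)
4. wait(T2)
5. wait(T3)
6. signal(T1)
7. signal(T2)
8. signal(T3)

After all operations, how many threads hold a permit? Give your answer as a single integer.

Step 1: wait(T2) -> count=0 queue=[] holders={T2}
Step 2: signal(T2) -> count=1 queue=[] holders={none}
Step 3: wait(T1) -> count=0 queue=[] holders={T1}
Step 4: wait(T2) -> count=0 queue=[T2] holders={T1}
Step 5: wait(T3) -> count=0 queue=[T2,T3] holders={T1}
Step 6: signal(T1) -> count=0 queue=[T3] holders={T2}
Step 7: signal(T2) -> count=0 queue=[] holders={T3}
Step 8: signal(T3) -> count=1 queue=[] holders={none}
Final holders: {none} -> 0 thread(s)

Answer: 0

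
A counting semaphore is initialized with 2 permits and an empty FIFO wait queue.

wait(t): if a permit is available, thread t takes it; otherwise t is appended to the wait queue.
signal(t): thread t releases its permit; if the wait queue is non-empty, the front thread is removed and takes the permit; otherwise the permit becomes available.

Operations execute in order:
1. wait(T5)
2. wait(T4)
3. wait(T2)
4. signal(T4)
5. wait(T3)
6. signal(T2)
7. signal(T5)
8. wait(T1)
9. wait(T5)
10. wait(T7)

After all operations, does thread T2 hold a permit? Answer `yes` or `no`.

Answer: no

Derivation:
Step 1: wait(T5) -> count=1 queue=[] holders={T5}
Step 2: wait(T4) -> count=0 queue=[] holders={T4,T5}
Step 3: wait(T2) -> count=0 queue=[T2] holders={T4,T5}
Step 4: signal(T4) -> count=0 queue=[] holders={T2,T5}
Step 5: wait(T3) -> count=0 queue=[T3] holders={T2,T5}
Step 6: signal(T2) -> count=0 queue=[] holders={T3,T5}
Step 7: signal(T5) -> count=1 queue=[] holders={T3}
Step 8: wait(T1) -> count=0 queue=[] holders={T1,T3}
Step 9: wait(T5) -> count=0 queue=[T5] holders={T1,T3}
Step 10: wait(T7) -> count=0 queue=[T5,T7] holders={T1,T3}
Final holders: {T1,T3} -> T2 not in holders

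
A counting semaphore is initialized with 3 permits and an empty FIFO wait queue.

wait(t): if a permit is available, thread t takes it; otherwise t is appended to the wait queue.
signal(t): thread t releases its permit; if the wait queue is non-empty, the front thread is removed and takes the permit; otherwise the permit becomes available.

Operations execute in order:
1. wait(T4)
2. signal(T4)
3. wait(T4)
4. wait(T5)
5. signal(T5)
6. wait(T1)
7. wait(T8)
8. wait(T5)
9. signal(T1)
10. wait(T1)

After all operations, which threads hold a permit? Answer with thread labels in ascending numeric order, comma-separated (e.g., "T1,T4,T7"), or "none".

Answer: T4,T5,T8

Derivation:
Step 1: wait(T4) -> count=2 queue=[] holders={T4}
Step 2: signal(T4) -> count=3 queue=[] holders={none}
Step 3: wait(T4) -> count=2 queue=[] holders={T4}
Step 4: wait(T5) -> count=1 queue=[] holders={T4,T5}
Step 5: signal(T5) -> count=2 queue=[] holders={T4}
Step 6: wait(T1) -> count=1 queue=[] holders={T1,T4}
Step 7: wait(T8) -> count=0 queue=[] holders={T1,T4,T8}
Step 8: wait(T5) -> count=0 queue=[T5] holders={T1,T4,T8}
Step 9: signal(T1) -> count=0 queue=[] holders={T4,T5,T8}
Step 10: wait(T1) -> count=0 queue=[T1] holders={T4,T5,T8}
Final holders: T4,T5,T8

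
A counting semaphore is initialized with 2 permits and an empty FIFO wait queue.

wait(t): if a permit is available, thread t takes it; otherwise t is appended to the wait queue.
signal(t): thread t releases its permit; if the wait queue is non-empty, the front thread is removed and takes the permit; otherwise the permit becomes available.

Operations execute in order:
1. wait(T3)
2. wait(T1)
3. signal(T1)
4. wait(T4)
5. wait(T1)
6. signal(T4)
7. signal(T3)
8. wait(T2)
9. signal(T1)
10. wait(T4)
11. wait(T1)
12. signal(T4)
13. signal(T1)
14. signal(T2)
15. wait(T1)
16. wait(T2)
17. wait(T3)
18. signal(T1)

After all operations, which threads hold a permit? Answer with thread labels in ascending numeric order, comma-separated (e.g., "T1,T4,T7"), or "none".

Answer: T2,T3

Derivation:
Step 1: wait(T3) -> count=1 queue=[] holders={T3}
Step 2: wait(T1) -> count=0 queue=[] holders={T1,T3}
Step 3: signal(T1) -> count=1 queue=[] holders={T3}
Step 4: wait(T4) -> count=0 queue=[] holders={T3,T4}
Step 5: wait(T1) -> count=0 queue=[T1] holders={T3,T4}
Step 6: signal(T4) -> count=0 queue=[] holders={T1,T3}
Step 7: signal(T3) -> count=1 queue=[] holders={T1}
Step 8: wait(T2) -> count=0 queue=[] holders={T1,T2}
Step 9: signal(T1) -> count=1 queue=[] holders={T2}
Step 10: wait(T4) -> count=0 queue=[] holders={T2,T4}
Step 11: wait(T1) -> count=0 queue=[T1] holders={T2,T4}
Step 12: signal(T4) -> count=0 queue=[] holders={T1,T2}
Step 13: signal(T1) -> count=1 queue=[] holders={T2}
Step 14: signal(T2) -> count=2 queue=[] holders={none}
Step 15: wait(T1) -> count=1 queue=[] holders={T1}
Step 16: wait(T2) -> count=0 queue=[] holders={T1,T2}
Step 17: wait(T3) -> count=0 queue=[T3] holders={T1,T2}
Step 18: signal(T1) -> count=0 queue=[] holders={T2,T3}
Final holders: T2,T3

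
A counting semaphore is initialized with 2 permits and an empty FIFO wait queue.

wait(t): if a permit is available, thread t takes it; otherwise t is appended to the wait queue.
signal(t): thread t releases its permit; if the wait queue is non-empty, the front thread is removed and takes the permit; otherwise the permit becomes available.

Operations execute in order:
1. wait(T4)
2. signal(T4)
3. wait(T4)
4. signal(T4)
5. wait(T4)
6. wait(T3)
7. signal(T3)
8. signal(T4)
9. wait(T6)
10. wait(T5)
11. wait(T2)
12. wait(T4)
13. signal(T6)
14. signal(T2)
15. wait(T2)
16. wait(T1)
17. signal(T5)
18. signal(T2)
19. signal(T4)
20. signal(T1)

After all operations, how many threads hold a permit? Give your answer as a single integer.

Answer: 0

Derivation:
Step 1: wait(T4) -> count=1 queue=[] holders={T4}
Step 2: signal(T4) -> count=2 queue=[] holders={none}
Step 3: wait(T4) -> count=1 queue=[] holders={T4}
Step 4: signal(T4) -> count=2 queue=[] holders={none}
Step 5: wait(T4) -> count=1 queue=[] holders={T4}
Step 6: wait(T3) -> count=0 queue=[] holders={T3,T4}
Step 7: signal(T3) -> count=1 queue=[] holders={T4}
Step 8: signal(T4) -> count=2 queue=[] holders={none}
Step 9: wait(T6) -> count=1 queue=[] holders={T6}
Step 10: wait(T5) -> count=0 queue=[] holders={T5,T6}
Step 11: wait(T2) -> count=0 queue=[T2] holders={T5,T6}
Step 12: wait(T4) -> count=0 queue=[T2,T4] holders={T5,T6}
Step 13: signal(T6) -> count=0 queue=[T4] holders={T2,T5}
Step 14: signal(T2) -> count=0 queue=[] holders={T4,T5}
Step 15: wait(T2) -> count=0 queue=[T2] holders={T4,T5}
Step 16: wait(T1) -> count=0 queue=[T2,T1] holders={T4,T5}
Step 17: signal(T5) -> count=0 queue=[T1] holders={T2,T4}
Step 18: signal(T2) -> count=0 queue=[] holders={T1,T4}
Step 19: signal(T4) -> count=1 queue=[] holders={T1}
Step 20: signal(T1) -> count=2 queue=[] holders={none}
Final holders: {none} -> 0 thread(s)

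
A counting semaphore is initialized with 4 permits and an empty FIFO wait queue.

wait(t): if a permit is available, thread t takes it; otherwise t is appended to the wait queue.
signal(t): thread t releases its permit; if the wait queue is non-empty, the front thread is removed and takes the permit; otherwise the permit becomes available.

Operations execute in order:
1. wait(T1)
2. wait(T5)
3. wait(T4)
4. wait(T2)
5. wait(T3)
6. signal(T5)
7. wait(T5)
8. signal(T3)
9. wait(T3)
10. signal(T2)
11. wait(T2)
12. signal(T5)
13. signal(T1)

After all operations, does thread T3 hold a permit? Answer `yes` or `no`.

Step 1: wait(T1) -> count=3 queue=[] holders={T1}
Step 2: wait(T5) -> count=2 queue=[] holders={T1,T5}
Step 3: wait(T4) -> count=1 queue=[] holders={T1,T4,T5}
Step 4: wait(T2) -> count=0 queue=[] holders={T1,T2,T4,T5}
Step 5: wait(T3) -> count=0 queue=[T3] holders={T1,T2,T4,T5}
Step 6: signal(T5) -> count=0 queue=[] holders={T1,T2,T3,T4}
Step 7: wait(T5) -> count=0 queue=[T5] holders={T1,T2,T3,T4}
Step 8: signal(T3) -> count=0 queue=[] holders={T1,T2,T4,T5}
Step 9: wait(T3) -> count=0 queue=[T3] holders={T1,T2,T4,T5}
Step 10: signal(T2) -> count=0 queue=[] holders={T1,T3,T4,T5}
Step 11: wait(T2) -> count=0 queue=[T2] holders={T1,T3,T4,T5}
Step 12: signal(T5) -> count=0 queue=[] holders={T1,T2,T3,T4}
Step 13: signal(T1) -> count=1 queue=[] holders={T2,T3,T4}
Final holders: {T2,T3,T4} -> T3 in holders

Answer: yes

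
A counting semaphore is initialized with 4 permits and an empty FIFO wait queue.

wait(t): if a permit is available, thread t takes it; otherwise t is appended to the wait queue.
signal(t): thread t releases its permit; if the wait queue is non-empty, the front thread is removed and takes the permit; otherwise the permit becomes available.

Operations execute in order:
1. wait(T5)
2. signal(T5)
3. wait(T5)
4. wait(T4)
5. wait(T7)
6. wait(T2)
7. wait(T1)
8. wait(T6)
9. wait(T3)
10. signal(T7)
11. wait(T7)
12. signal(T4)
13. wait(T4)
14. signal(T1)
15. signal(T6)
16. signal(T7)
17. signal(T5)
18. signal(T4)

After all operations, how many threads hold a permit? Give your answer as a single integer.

Step 1: wait(T5) -> count=3 queue=[] holders={T5}
Step 2: signal(T5) -> count=4 queue=[] holders={none}
Step 3: wait(T5) -> count=3 queue=[] holders={T5}
Step 4: wait(T4) -> count=2 queue=[] holders={T4,T5}
Step 5: wait(T7) -> count=1 queue=[] holders={T4,T5,T7}
Step 6: wait(T2) -> count=0 queue=[] holders={T2,T4,T5,T7}
Step 7: wait(T1) -> count=0 queue=[T1] holders={T2,T4,T5,T7}
Step 8: wait(T6) -> count=0 queue=[T1,T6] holders={T2,T4,T5,T7}
Step 9: wait(T3) -> count=0 queue=[T1,T6,T3] holders={T2,T4,T5,T7}
Step 10: signal(T7) -> count=0 queue=[T6,T3] holders={T1,T2,T4,T5}
Step 11: wait(T7) -> count=0 queue=[T6,T3,T7] holders={T1,T2,T4,T5}
Step 12: signal(T4) -> count=0 queue=[T3,T7] holders={T1,T2,T5,T6}
Step 13: wait(T4) -> count=0 queue=[T3,T7,T4] holders={T1,T2,T5,T6}
Step 14: signal(T1) -> count=0 queue=[T7,T4] holders={T2,T3,T5,T6}
Step 15: signal(T6) -> count=0 queue=[T4] holders={T2,T3,T5,T7}
Step 16: signal(T7) -> count=0 queue=[] holders={T2,T3,T4,T5}
Step 17: signal(T5) -> count=1 queue=[] holders={T2,T3,T4}
Step 18: signal(T4) -> count=2 queue=[] holders={T2,T3}
Final holders: {T2,T3} -> 2 thread(s)

Answer: 2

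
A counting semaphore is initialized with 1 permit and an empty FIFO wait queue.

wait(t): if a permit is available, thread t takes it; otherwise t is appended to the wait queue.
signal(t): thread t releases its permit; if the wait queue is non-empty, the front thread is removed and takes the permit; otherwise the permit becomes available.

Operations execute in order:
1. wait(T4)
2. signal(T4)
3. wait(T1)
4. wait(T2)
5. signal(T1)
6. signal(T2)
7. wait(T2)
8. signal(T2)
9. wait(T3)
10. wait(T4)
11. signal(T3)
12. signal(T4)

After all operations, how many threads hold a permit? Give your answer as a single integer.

Answer: 0

Derivation:
Step 1: wait(T4) -> count=0 queue=[] holders={T4}
Step 2: signal(T4) -> count=1 queue=[] holders={none}
Step 3: wait(T1) -> count=0 queue=[] holders={T1}
Step 4: wait(T2) -> count=0 queue=[T2] holders={T1}
Step 5: signal(T1) -> count=0 queue=[] holders={T2}
Step 6: signal(T2) -> count=1 queue=[] holders={none}
Step 7: wait(T2) -> count=0 queue=[] holders={T2}
Step 8: signal(T2) -> count=1 queue=[] holders={none}
Step 9: wait(T3) -> count=0 queue=[] holders={T3}
Step 10: wait(T4) -> count=0 queue=[T4] holders={T3}
Step 11: signal(T3) -> count=0 queue=[] holders={T4}
Step 12: signal(T4) -> count=1 queue=[] holders={none}
Final holders: {none} -> 0 thread(s)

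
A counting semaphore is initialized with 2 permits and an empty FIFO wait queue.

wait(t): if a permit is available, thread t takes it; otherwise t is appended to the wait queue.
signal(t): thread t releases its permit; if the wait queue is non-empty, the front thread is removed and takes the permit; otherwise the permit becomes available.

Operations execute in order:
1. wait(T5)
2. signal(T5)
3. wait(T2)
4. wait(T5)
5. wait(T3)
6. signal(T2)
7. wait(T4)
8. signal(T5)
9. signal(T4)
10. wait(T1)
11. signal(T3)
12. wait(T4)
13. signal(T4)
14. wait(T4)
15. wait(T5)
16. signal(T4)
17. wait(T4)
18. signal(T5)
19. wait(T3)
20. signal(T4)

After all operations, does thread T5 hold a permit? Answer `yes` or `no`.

Answer: no

Derivation:
Step 1: wait(T5) -> count=1 queue=[] holders={T5}
Step 2: signal(T5) -> count=2 queue=[] holders={none}
Step 3: wait(T2) -> count=1 queue=[] holders={T2}
Step 4: wait(T5) -> count=0 queue=[] holders={T2,T5}
Step 5: wait(T3) -> count=0 queue=[T3] holders={T2,T5}
Step 6: signal(T2) -> count=0 queue=[] holders={T3,T5}
Step 7: wait(T4) -> count=0 queue=[T4] holders={T3,T5}
Step 8: signal(T5) -> count=0 queue=[] holders={T3,T4}
Step 9: signal(T4) -> count=1 queue=[] holders={T3}
Step 10: wait(T1) -> count=0 queue=[] holders={T1,T3}
Step 11: signal(T3) -> count=1 queue=[] holders={T1}
Step 12: wait(T4) -> count=0 queue=[] holders={T1,T4}
Step 13: signal(T4) -> count=1 queue=[] holders={T1}
Step 14: wait(T4) -> count=0 queue=[] holders={T1,T4}
Step 15: wait(T5) -> count=0 queue=[T5] holders={T1,T4}
Step 16: signal(T4) -> count=0 queue=[] holders={T1,T5}
Step 17: wait(T4) -> count=0 queue=[T4] holders={T1,T5}
Step 18: signal(T5) -> count=0 queue=[] holders={T1,T4}
Step 19: wait(T3) -> count=0 queue=[T3] holders={T1,T4}
Step 20: signal(T4) -> count=0 queue=[] holders={T1,T3}
Final holders: {T1,T3} -> T5 not in holders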